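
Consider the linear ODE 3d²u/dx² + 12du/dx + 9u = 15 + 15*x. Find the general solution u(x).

Divide through by 3: u'' + 4u' + 3u = 5 + 5*x.
Characteristic equation r² + 4r + 3 = 0 factors as (r + 3)(r + 1) = 0, so r = -3, -1.
Hence u_h = C1*exp(-3*x) + C2*exp(-x).
For the particular solution try u_p = A0 + A1*x. Substituting and matching coefficients of each power of x gives A0 = -5/9, A1 = 5/3, so u_p = -5/9 + 5*x/3.

u = -5/9 + 5*x/3 + C1*exp(-3*x) + C2*exp(-x)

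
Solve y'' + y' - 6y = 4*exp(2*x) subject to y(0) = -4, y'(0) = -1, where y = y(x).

Characteristic equation r² + r - 6 = 0 factors as (r + 3)(r - 2) = 0, so r = -3, 2.
Hence y_h = C1*exp(-3*x) + C2*exp(2*x).
Since exp(2*x) solves the homogeneous equation (r = 2 is a root of multiplicity 1), multiply the trial by x. Try y_p = A*x*exp(2*x). Substituting into the equation and dividing by exp(2*x) gives A = 4/5, so y_p = 4*x*exp(2*x)/5.
General solution: y = C1*exp(-3*x) + C2*exp(2*x) + 4*x*exp(2*x)/5.
Apply the initial conditions: y(0) = C1 + C2 = -4 and y'(0) = 4/5 - 3*C1 + 2*C2 = -1. Solving gives C1 = -31/25, C2 = -69/25.

y = -69*exp(2*x)/25 - 31*exp(-3*x)/25 + 4*x*exp(2*x)/5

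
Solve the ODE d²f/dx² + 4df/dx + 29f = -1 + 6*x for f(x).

Characteristic equation r² + 4r + 29 = 0 has discriminant (4)² - 4·(29) = -100 < 0, so r = -2 ± 5i.
Hence f_h = C1*cos(5*x)*exp(-2*x) + C2*exp(-2*x)*sin(5*x).
For the particular solution try f_p = A0 + A1*x. Substituting and matching coefficients of each power of x gives A0 = -53/841, A1 = 6/29, so f_p = -53/841 + 6*x/29.

f = -53/841 + 6*x/29 + C1*cos(5*x)*exp(-2*x) + C2*exp(-2*x)*sin(5*x)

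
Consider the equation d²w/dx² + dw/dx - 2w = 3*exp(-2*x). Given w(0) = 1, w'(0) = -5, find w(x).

w = -2*exp(x)/3 + 5*exp(-2*x)/3 - x*exp(-2*x)

Characteristic equation r² + r - 2 = 0 factors as (r + 2)(r - 1) = 0, so r = -2, 1.
Hence w_h = C1*exp(-2*x) + C2*exp(x).
Since exp(-2*x) solves the homogeneous equation (r = -2 is a root of multiplicity 1), multiply the trial by x. Try w_p = A*x*exp(-2*x). Substituting into the equation and dividing by exp(-2*x) gives A = -1, so w_p = -x*exp(-2*x).
General solution: w = C1*exp(-2*x) + C2*exp(x) - x*exp(-2*x).
Apply the initial conditions: w(0) = C1 + C2 = 1 and w'(0) = -1 + C2 - 2*C1 = -5. Solving gives C1 = 5/3, C2 = -2/3.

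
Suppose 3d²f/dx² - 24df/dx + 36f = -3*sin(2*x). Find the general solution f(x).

Divide through by 3: f'' - 8f' + 12f = -sin(2*x).
Characteristic equation r² - 8r + 12 = 0 factors as (r - 2)(r - 6) = 0, so r = 2, 6.
Hence f_h = C1*exp(2*x) + C2*exp(6*x).
Try f_p = A*cos(2*x) + B*sin(2*x). Substituting and equating the coefficients of cos(2x) and sin(2x) gives A = -1/20, B = -1/40, so f_p = -cos(2*x)/20 - sin(2*x)/40.

f = -cos(2*x)/20 - sin(2*x)/40 + C1*exp(2*x) + C2*exp(6*x)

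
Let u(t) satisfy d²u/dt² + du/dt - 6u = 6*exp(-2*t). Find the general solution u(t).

u = -3*exp(-2*t)/2 + C1*exp(-3*t) + C2*exp(2*t)

Characteristic equation r² + r - 6 = 0 factors as (r + 3)(r - 2) = 0, so r = -3, 2.
Hence u_h = C1*exp(-3*t) + C2*exp(2*t).
Try u_p = A*exp(-2*t). Substituting into the equation and dividing by exp(-2*t) gives A = -3/2, so u_p = -3*exp(-2*t)/2.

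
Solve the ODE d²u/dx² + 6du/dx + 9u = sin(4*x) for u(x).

u = -24*cos(4*x)/625 - 7*sin(4*x)/625 + C1*exp(-3*x) + C2*x*exp(-3*x)

Characteristic equation r² + 6r + 9 = 0 has discriminant (6)² - 4·(9) = 0, so r = -3 is a repeated root.
Hence u_h = (C1 + C2*x)*exp(-3*x).
Try u_p = A*cos(4*x) + B*sin(4*x). Substituting and equating the coefficients of cos(4x) and sin(4x) gives A = -24/625, B = -7/625, so u_p = -24*cos(4*x)/625 - 7*sin(4*x)/625.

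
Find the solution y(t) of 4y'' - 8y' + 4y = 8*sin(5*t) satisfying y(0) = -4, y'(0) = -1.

y = -681*exp(t)/169 - 12*sin(5*t)/169 + 5*cos(5*t)/169 + 44*t*exp(t)/13

Divide through by 4: y'' - 2y' + y = 2*sin(5*t).
Characteristic equation r² - 2r + 1 = 0 has discriminant (-2)² - 4·(1) = 0, so r = 1 is a repeated root.
Hence y_h = (C1 + C2*t)*exp(t).
Try y_p = A*cos(5*t) + B*sin(5*t). Substituting and equating the coefficients of cos(5t) and sin(5t) gives A = 5/169, B = -12/169, so y_p = -12*sin(5*t)/169 + 5*cos(5*t)/169.
General solution: y = -12*sin(5*t)/169 + 5*cos(5*t)/169 + C1*exp(t) + C2*t*exp(t).
Apply the initial conditions: y(0) = 5/169 + C1 = -4 and y'(0) = -60/169 + C1 + C2 = -1. Solving gives C1 = -681/169, C2 = 44/13.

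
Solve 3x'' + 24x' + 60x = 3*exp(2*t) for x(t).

x = exp(2*t)/40 + C1*cos(2*t)*exp(-4*t) + C2*exp(-4*t)*sin(2*t)

Divide through by 3: x'' + 8x' + 20x = exp(2*t).
Characteristic equation r² + 8r + 20 = 0 has discriminant (8)² - 4·(20) = -16 < 0, so r = -4 ± 2i.
Hence x_h = C1*cos(2*t)*exp(-4*t) + C2*exp(-4*t)*sin(2*t).
Try x_p = A*exp(2*t). Substituting into the equation and dividing by exp(2*t) gives A = 1/40, so x_p = exp(2*t)/40.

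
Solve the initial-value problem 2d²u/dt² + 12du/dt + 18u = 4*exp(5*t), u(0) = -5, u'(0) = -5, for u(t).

Divide through by 2: u'' + 6u' + 9u = 2*exp(5*t).
Characteristic equation r² + 6r + 9 = 0 has discriminant (6)² - 4·(9) = 0, so r = -3 is a repeated root.
Hence u_h = (C1 + C2*t)*exp(-3*t).
Try u_p = A*exp(5*t). Substituting into the equation and dividing by exp(5*t) gives A = 1/32, so u_p = exp(5*t)/32.
General solution: u = exp(5*t)/32 + C1*exp(-3*t) + C2*t*exp(-3*t).
Apply the initial conditions: u(0) = 1/32 + C1 = -5 and u'(0) = 5/32 + C2 - 3*C1 = -5. Solving gives C1 = -161/32, C2 = -81/4.

u = -161*exp(-3*t)/32 + exp(5*t)/32 - 81*t*exp(-3*t)/4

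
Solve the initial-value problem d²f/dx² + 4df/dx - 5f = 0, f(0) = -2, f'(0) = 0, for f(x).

f = -5*exp(x)/3 - exp(-5*x)/3

Characteristic equation r² + 4r - 5 = 0 factors as (r + 5)(r - 1) = 0, so r = -5, 1.
Hence f_h = C1*exp(-5*x) + C2*exp(x).
Apply the initial conditions: f(0) = C1 + C2 = -2 and f'(0) = C2 - 5*C1 = 0. Solving gives C1 = -1/3, C2 = -5/3.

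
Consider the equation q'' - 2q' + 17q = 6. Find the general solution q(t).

q = 6/17 + C1*cos(4*t)*exp(t) + C2*exp(t)*sin(4*t)

Characteristic equation r² - 2r + 17 = 0 has discriminant (-2)² - 4·(17) = -64 < 0, so r = 1 ± 4i.
Hence q_h = C1*cos(4*t)*exp(t) + C2*exp(t)*sin(4*t).
For the particular solution try q_p = A0. Substituting and matching coefficients of each power of t gives A0 = 6/17, so q_p = 6/17.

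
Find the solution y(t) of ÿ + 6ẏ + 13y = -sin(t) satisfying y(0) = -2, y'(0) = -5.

Characteristic equation r² + 6r + 13 = 0 has discriminant (6)² - 4·(13) = -16 < 0, so r = -3 ± 2i.
Hence y_h = C1*cos(2*t)*exp(-3*t) + C2*exp(-3*t)*sin(2*t).
Try y_p = A*cos(t) + B*sin(t). Substituting and equating the coefficients of cos(t) and sin(t) gives A = 1/30, B = -1/15, so y_p = -sin(t)/15 + cos(t)/30.
General solution: y = -sin(t)/15 + cos(t)/30 + C1*cos(2*t)*exp(-3*t) + C2*exp(-3*t)*sin(2*t).
Apply the initial conditions: y(0) = 1/30 + C1 = -2 and y'(0) = -1/15 - 3*C1 + 2*C2 = -5. Solving gives C1 = -61/30, C2 = -331/60.

y = -sin(t)/15 + cos(t)/30 - 331*exp(-3*t)*sin(2*t)/60 - 61*cos(2*t)*exp(-3*t)/30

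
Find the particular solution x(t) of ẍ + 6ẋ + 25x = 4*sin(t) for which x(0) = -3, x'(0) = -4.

Characteristic equation r² + 6r + 25 = 0 has discriminant (6)² - 4·(25) = -64 < 0, so r = -3 ± 4i.
Hence x_h = C1*cos(4*t)*exp(-3*t) + C2*exp(-3*t)*sin(4*t).
Try x_p = A*cos(t) + B*sin(t). Substituting and equating the coefficients of cos(t) and sin(t) gives A = -2/51, B = 8/51, so x_p = -2*cos(t)/51 + 8*sin(t)/51.
General solution: x = -2*cos(t)/51 + 8*sin(t)/51 + C1*cos(4*t)*exp(-3*t) + C2*exp(-3*t)*sin(4*t).
Apply the initial conditions: x(0) = -2/51 + C1 = -3 and x'(0) = 8/51 - 3*C1 + 4*C2 = -4. Solving gives C1 = -151/51, C2 = -665/204.

x = -2*cos(t)/51 + 8*sin(t)/51 - 665*exp(-3*t)*sin(4*t)/204 - 151*cos(4*t)*exp(-3*t)/51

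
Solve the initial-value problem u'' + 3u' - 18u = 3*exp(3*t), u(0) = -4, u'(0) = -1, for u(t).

u = -76*exp(3*t)/27 - 32*exp(-6*t)/27 + t*exp(3*t)/3

Characteristic equation r² + 3r - 18 = 0 factors as (r - 3)(r + 6) = 0, so r = 3, -6.
Hence u_h = C1*exp(3*t) + C2*exp(-6*t).
Since exp(3*t) solves the homogeneous equation (r = 3 is a root of multiplicity 1), multiply the trial by t. Try u_p = A*t*exp(3*t). Substituting into the equation and dividing by exp(3*t) gives A = 1/3, so u_p = t*exp(3*t)/3.
General solution: u = C1*exp(3*t) + C2*exp(-6*t) + t*exp(3*t)/3.
Apply the initial conditions: u(0) = C1 + C2 = -4 and u'(0) = 1/3 - 6*C2 + 3*C1 = -1. Solving gives C1 = -76/27, C2 = -32/27.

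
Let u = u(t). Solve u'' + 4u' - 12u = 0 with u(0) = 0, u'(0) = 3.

u = -3*exp(-6*t)/8 + 3*exp(2*t)/8

Characteristic equation r² + 4r - 12 = 0 factors as (r - 2)(r + 6) = 0, so r = 2, -6.
Hence u_h = C1*exp(2*t) + C2*exp(-6*t).
Apply the initial conditions: u(0) = C1 + C2 = 0 and u'(0) = -6*C2 + 2*C1 = 3. Solving gives C1 = 3/8, C2 = -3/8.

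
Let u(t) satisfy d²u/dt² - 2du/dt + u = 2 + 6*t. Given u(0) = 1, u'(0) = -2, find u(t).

Characteristic equation r² - 2r + 1 = 0 has discriminant (-2)² - 4·(1) = 0, so r = 1 is a repeated root.
Hence u_h = (C1 + C2*t)*exp(t).
For the particular solution try u_p = A0 + A1*t. Substituting and matching coefficients of each power of t gives A0 = 14, A1 = 6, so u_p = 14 + 6*t.
General solution: u = 14 + 6*t + C1*exp(t) + C2*t*exp(t).
Apply the initial conditions: u(0) = 14 + C1 = 1 and u'(0) = 6 + C1 + C2 = -2. Solving gives C1 = -13, C2 = 5.

u = 14 - 13*exp(t) + 6*t + 5*t*exp(t)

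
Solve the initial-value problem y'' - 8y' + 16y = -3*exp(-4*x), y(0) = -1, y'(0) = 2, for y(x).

y = -61*exp(4*x)/64 - 3*exp(-4*x)/64 + 45*x*exp(4*x)/8

Characteristic equation r² - 8r + 16 = 0 has discriminant (-8)² - 4·(16) = 0, so r = 4 is a repeated root.
Hence y_h = (C1 + C2*x)*exp(4*x).
Try y_p = A*exp(-4*x). Substituting into the equation and dividing by exp(-4*x) gives A = -3/64, so y_p = -3*exp(-4*x)/64.
General solution: y = -3*exp(-4*x)/64 + C1*exp(4*x) + C2*x*exp(4*x).
Apply the initial conditions: y(0) = -3/64 + C1 = -1 and y'(0) = 3/16 + C2 + 4*C1 = 2. Solving gives C1 = -61/64, C2 = 45/8.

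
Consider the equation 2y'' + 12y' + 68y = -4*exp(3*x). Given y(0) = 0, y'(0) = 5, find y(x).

Divide through by 2: y'' + 6y' + 34y = -2*exp(3*x).
Characteristic equation r² + 6r + 34 = 0 has discriminant (6)² - 4·(34) = -100 < 0, so r = -3 ± 5i.
Hence y_h = C1*cos(5*x)*exp(-3*x) + C2*exp(-3*x)*sin(5*x).
Try y_p = A*exp(3*x). Substituting into the equation and dividing by exp(3*x) gives A = -2/61, so y_p = -2*exp(3*x)/61.
General solution: y = -2*exp(3*x)/61 + C1*cos(5*x)*exp(-3*x) + C2*exp(-3*x)*sin(5*x).
Apply the initial conditions: y(0) = -2/61 + C1 = 0 and y'(0) = -6/61 - 3*C1 + 5*C2 = 5. Solving gives C1 = 2/61, C2 = 317/305.

y = -2*exp(3*x)/61 + 2*cos(5*x)*exp(-3*x)/61 + 317*exp(-3*x)*sin(5*x)/305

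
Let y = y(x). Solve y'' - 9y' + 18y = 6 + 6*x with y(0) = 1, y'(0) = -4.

Characteristic equation r² - 9r + 18 = 0 factors as (r - 6)(r - 3) = 0, so r = 6, 3.
Hence y_h = C1*exp(6*x) + C2*exp(3*x).
For the particular solution try y_p = A0 + A1*x. Substituting and matching coefficients of each power of x gives A0 = 1/2, A1 = 1/3, so y_p = 1/2 + x/3.
General solution: y = 1/2 + x/3 + C1*exp(6*x) + C2*exp(3*x).
Apply the initial conditions: y(0) = 1/2 + C1 + C2 = 1 and y'(0) = 1/3 + 3*C2 + 6*C1 = -4. Solving gives C1 = -35/18, C2 = 22/9.

y = 1/2 - 35*exp(6*x)/18 + x/3 + 22*exp(3*x)/9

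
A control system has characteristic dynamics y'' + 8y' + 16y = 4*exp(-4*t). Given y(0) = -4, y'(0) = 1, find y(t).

y = -4*exp(-4*t) - 15*t*exp(-4*t) + 2*t**2*exp(-4*t)

Characteristic equation r² + 8r + 16 = 0 has discriminant (8)² - 4·(16) = 0, so r = -4 is a repeated root.
Hence y_h = (C1 + C2*t)*exp(-4*t).
Since exp(-4*t) solves the homogeneous equation (r = -4 is a root of multiplicity 2), multiply the trial by t^2. Try y_p = A*t^2*exp(-4*t). Substituting into the equation and dividing by exp(-4*t) gives A = 2, so y_p = 2*t^2*exp(-4*t).
General solution: y = C1*exp(-4*t) + 2*t^2*exp(-4*t) + C2*t*exp(-4*t).
Apply the initial conditions: y(0) = C1 = -4 and y'(0) = C2 - 4*C1 = 1. Solving gives C1 = -4, C2 = -15.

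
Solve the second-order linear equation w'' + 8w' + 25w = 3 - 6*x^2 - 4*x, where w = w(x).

w = 2207/15625 - 6*x**2/25 - 4*x/625 + C1*cos(3*x)*exp(-4*x) + C2*exp(-4*x)*sin(3*x)

Characteristic equation r² + 8r + 25 = 0 has discriminant (8)² - 4·(25) = -36 < 0, so r = -4 ± 3i.
Hence w_h = C1*cos(3*x)*exp(-4*x) + C2*exp(-4*x)*sin(3*x).
For the particular solution try w_p = A0 + A1*x + A2*x^2. Substituting and matching coefficients of each power of x gives A0 = 2207/15625, A1 = -4/625, A2 = -6/25, so w_p = 2207/15625 - 6*x^2/25 - 4*x/625.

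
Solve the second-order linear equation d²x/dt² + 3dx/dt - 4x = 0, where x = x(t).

x = C1*exp(-4*t) + C2*exp(t)

Characteristic equation r² + 3r - 4 = 0 factors as (r + 4)(r - 1) = 0, so r = -4, 1.
Hence x_h = C1*exp(-4*t) + C2*exp(t).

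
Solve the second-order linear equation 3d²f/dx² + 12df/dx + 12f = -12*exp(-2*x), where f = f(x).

f = C1*exp(-2*x) - 2*x**2*exp(-2*x) + C2*x*exp(-2*x)

Divide through by 3: f'' + 4f' + 4f = -4*exp(-2*x).
Characteristic equation r² + 4r + 4 = 0 has discriminant (4)² - 4·(4) = 0, so r = -2 is a repeated root.
Hence f_h = (C1 + C2*x)*exp(-2*x).
Since exp(-2*x) solves the homogeneous equation (r = -2 is a root of multiplicity 2), multiply the trial by x^2. Try f_p = A*x^2*exp(-2*x). Substituting into the equation and dividing by exp(-2*x) gives A = -2, so f_p = -2*x^2*exp(-2*x).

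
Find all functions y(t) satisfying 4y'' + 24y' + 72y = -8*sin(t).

Divide through by 4: y'' + 6y' + 18y = -2*sin(t).
Characteristic equation r² + 6r + 18 = 0 has discriminant (6)² - 4·(18) = -36 < 0, so r = -3 ± 3i.
Hence y_h = C1*cos(3*t)*exp(-3*t) + C2*exp(-3*t)*sin(3*t).
Try y_p = A*cos(t) + B*sin(t). Substituting and equating the coefficients of cos(t) and sin(t) gives A = 12/325, B = -34/325, so y_p = -34*sin(t)/325 + 12*cos(t)/325.

y = -34*sin(t)/325 + 12*cos(t)/325 + C1*cos(3*t)*exp(-3*t) + C2*exp(-3*t)*sin(3*t)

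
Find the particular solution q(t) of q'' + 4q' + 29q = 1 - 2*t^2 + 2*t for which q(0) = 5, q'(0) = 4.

q = 661/24389 - 2*t**2/29 + 74*t/841 + 121284*cos(5*t)*exp(-2*t)/24389 + 337978*exp(-2*t)*sin(5*t)/121945

Characteristic equation r² + 4r + 29 = 0 has discriminant (4)² - 4·(29) = -100 < 0, so r = -2 ± 5i.
Hence q_h = C1*cos(5*t)*exp(-2*t) + C2*exp(-2*t)*sin(5*t).
For the particular solution try q_p = A0 + A1*t + A2*t^2. Substituting and matching coefficients of each power of t gives A0 = 661/24389, A1 = 74/841, A2 = -2/29, so q_p = 661/24389 - 2*t^2/29 + 74*t/841.
General solution: q = 661/24389 - 2*t^2/29 + 74*t/841 + C1*cos(5*t)*exp(-2*t) + C2*exp(-2*t)*sin(5*t).
Apply the initial conditions: q(0) = 661/24389 + C1 = 5 and q'(0) = 74/841 - 2*C1 + 5*C2 = 4. Solving gives C1 = 121284/24389, C2 = 337978/121945.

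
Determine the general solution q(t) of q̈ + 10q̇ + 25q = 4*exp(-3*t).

q = C1*exp(-5*t) + C2*t*exp(-5*t) + exp(-3*t)

Characteristic equation r² + 10r + 25 = 0 has discriminant (10)² - 4·(25) = 0, so r = -5 is a repeated root.
Hence q_h = (C1 + C2*t)*exp(-5*t).
Try q_p = A*exp(-3*t). Substituting into the equation and dividing by exp(-3*t) gives A = 1, so q_p = exp(-3*t).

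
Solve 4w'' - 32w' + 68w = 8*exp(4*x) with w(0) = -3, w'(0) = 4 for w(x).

Divide through by 4: w'' - 8w' + 17w = 2*exp(4*x).
Characteristic equation r² - 8r + 17 = 0 has discriminant (-8)² - 4·(17) = -4 < 0, so r = 4 ± i.
Hence w_h = C1*cos(x)*exp(4*x) + C2*exp(4*x)*sin(x).
Try w_p = A*exp(4*x). Substituting into the equation and dividing by exp(4*x) gives A = 2, so w_p = 2*exp(4*x).
General solution: w = 2*exp(4*x) + C1*cos(x)*exp(4*x) + C2*exp(4*x)*sin(x).
Apply the initial conditions: w(0) = 2 + C1 = -3 and w'(0) = 8 + C2 + 4*C1 = 4. Solving gives C1 = -5, C2 = 16.

w = 2*exp(4*x) - 5*cos(x)*exp(4*x) + 16*exp(4*x)*sin(x)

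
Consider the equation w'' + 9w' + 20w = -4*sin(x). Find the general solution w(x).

Characteristic equation r² + 9r + 20 = 0 factors as (r + 5)(r + 4) = 0, so r = -5, -4.
Hence w_h = C1*exp(-5*x) + C2*exp(-4*x).
Try w_p = A*cos(x) + B*sin(x). Substituting and equating the coefficients of cos(x) and sin(x) gives A = 18/221, B = -38/221, so w_p = -38*sin(x)/221 + 18*cos(x)/221.

w = -38*sin(x)/221 + 18*cos(x)/221 + C1*exp(-5*x) + C2*exp(-4*x)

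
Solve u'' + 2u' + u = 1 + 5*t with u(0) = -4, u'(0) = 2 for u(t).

u = -9 + 5*t + 5*exp(-t) + 2*t*exp(-t)

Characteristic equation r² + 2r + 1 = 0 has discriminant (2)² - 4·(1) = 0, so r = -1 is a repeated root.
Hence u_h = (C1 + C2*t)*exp(-t).
For the particular solution try u_p = A0 + A1*t. Substituting and matching coefficients of each power of t gives A0 = -9, A1 = 5, so u_p = -9 + 5*t.
General solution: u = -9 + 5*t + C1*exp(-t) + C2*t*exp(-t).
Apply the initial conditions: u(0) = -9 + C1 = -4 and u'(0) = 5 + C2 - C1 = 2. Solving gives C1 = 5, C2 = 2.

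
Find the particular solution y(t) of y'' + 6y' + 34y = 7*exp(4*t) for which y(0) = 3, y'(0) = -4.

y = 7*exp(4*t)/74 + 215*cos(5*t)*exp(-3*t)/74 + 321*exp(-3*t)*sin(5*t)/370

Characteristic equation r² + 6r + 34 = 0 has discriminant (6)² - 4·(34) = -100 < 0, so r = -3 ± 5i.
Hence y_h = C1*cos(5*t)*exp(-3*t) + C2*exp(-3*t)*sin(5*t).
Try y_p = A*exp(4*t). Substituting into the equation and dividing by exp(4*t) gives A = 7/74, so y_p = 7*exp(4*t)/74.
General solution: y = 7*exp(4*t)/74 + C1*cos(5*t)*exp(-3*t) + C2*exp(-3*t)*sin(5*t).
Apply the initial conditions: y(0) = 7/74 + C1 = 3 and y'(0) = 14/37 - 3*C1 + 5*C2 = -4. Solving gives C1 = 215/74, C2 = 321/370.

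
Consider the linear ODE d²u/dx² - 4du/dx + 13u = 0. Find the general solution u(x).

Characteristic equation r² - 4r + 13 = 0 has discriminant (-4)² - 4·(13) = -36 < 0, so r = 2 ± 3i.
Hence u_h = C1*cos(3*x)*exp(2*x) + C2*exp(2*x)*sin(3*x).

u = C1*cos(3*x)*exp(2*x) + C2*exp(2*x)*sin(3*x)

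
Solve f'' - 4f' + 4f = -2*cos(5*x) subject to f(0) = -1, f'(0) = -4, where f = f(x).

Characteristic equation r² - 4r + 4 = 0 has discriminant (-4)² - 4·(4) = 0, so r = 2 is a repeated root.
Hence f_h = (C1 + C2*x)*exp(2*x).
Try f_p = A*cos(5*x) + B*sin(5*x). Substituting and equating the coefficients of cos(5x) and sin(5x) gives A = 42/841, B = 40/841, so f_p = 40*sin(5*x)/841 + 42*cos(5*x)/841.
General solution: f = 40*sin(5*x)/841 + 42*cos(5*x)/841 + C1*exp(2*x) + C2*x*exp(2*x).
Apply the initial conditions: f(0) = 42/841 + C1 = -1 and f'(0) = 200/841 + C2 + 2*C1 = -4. Solving gives C1 = -883/841, C2 = -62/29.

f = -883*exp(2*x)/841 + 40*sin(5*x)/841 + 42*cos(5*x)/841 - 62*x*exp(2*x)/29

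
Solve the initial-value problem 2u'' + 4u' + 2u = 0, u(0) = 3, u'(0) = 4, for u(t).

u = 3*exp(-t) + 7*t*exp(-t)

Divide through by 2: u'' + 2u' + u = 0.
Characteristic equation r² + 2r + 1 = 0 has discriminant (2)² - 4·(1) = 0, so r = -1 is a repeated root.
Hence u_h = (C1 + C2*t)*exp(-t).
Apply the initial conditions: u(0) = C1 = 3 and u'(0) = C2 - C1 = 4. Solving gives C1 = 3, C2 = 7.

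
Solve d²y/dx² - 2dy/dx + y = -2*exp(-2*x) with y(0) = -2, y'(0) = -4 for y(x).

y = -16*exp(x)/9 - 2*exp(-2*x)/9 - 8*x*exp(x)/3

Characteristic equation r² - 2r + 1 = 0 has discriminant (-2)² - 4·(1) = 0, so r = 1 is a repeated root.
Hence y_h = (C1 + C2*x)*exp(x).
Try y_p = A*exp(-2*x). Substituting into the equation and dividing by exp(-2*x) gives A = -2/9, so y_p = -2*exp(-2*x)/9.
General solution: y = -2*exp(-2*x)/9 + C1*exp(x) + C2*x*exp(x).
Apply the initial conditions: y(0) = -2/9 + C1 = -2 and y'(0) = 4/9 + C1 + C2 = -4. Solving gives C1 = -16/9, C2 = -8/3.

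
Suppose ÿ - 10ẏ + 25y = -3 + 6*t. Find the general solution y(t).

y = -3/125 + 6*t/25 + C1*exp(5*t) + C2*t*exp(5*t)

Characteristic equation r² - 10r + 25 = 0 has discriminant (-10)² - 4·(25) = 0, so r = 5 is a repeated root.
Hence y_h = (C1 + C2*t)*exp(5*t).
For the particular solution try y_p = A0 + A1*t. Substituting and matching coefficients of each power of t gives A0 = -3/125, A1 = 6/25, so y_p = -3/125 + 6*t/25.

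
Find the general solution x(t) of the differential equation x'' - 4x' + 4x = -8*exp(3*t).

x = -8*exp(3*t) + C1*exp(2*t) + C2*t*exp(2*t)

Characteristic equation r² - 4r + 4 = 0 has discriminant (-4)² - 4·(4) = 0, so r = 2 is a repeated root.
Hence x_h = (C1 + C2*t)*exp(2*t).
Try x_p = A*exp(3*t). Substituting into the equation and dividing by exp(3*t) gives A = -8, so x_p = -8*exp(3*t).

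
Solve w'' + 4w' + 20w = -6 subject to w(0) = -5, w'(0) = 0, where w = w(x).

w = -3/10 - 47*cos(4*x)*exp(-2*x)/10 - 47*exp(-2*x)*sin(4*x)/20

Characteristic equation r² + 4r + 20 = 0 has discriminant (4)² - 4·(20) = -64 < 0, so r = -2 ± 4i.
Hence w_h = C1*cos(4*x)*exp(-2*x) + C2*exp(-2*x)*sin(4*x).
For the particular solution try w_p = A0. Substituting and matching coefficients of each power of x gives A0 = -3/10, so w_p = -3/10.
General solution: w = -3/10 + C1*cos(4*x)*exp(-2*x) + C2*exp(-2*x)*sin(4*x).
Apply the initial conditions: w(0) = -3/10 + C1 = -5 and w'(0) = -2*C1 + 4*C2 = 0. Solving gives C1 = -47/10, C2 = -47/20.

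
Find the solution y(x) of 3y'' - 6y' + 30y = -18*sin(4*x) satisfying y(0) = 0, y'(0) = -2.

Divide through by 3: y'' - 2y' + 10y = -6*sin(4*x).
Characteristic equation r² - 2r + 10 = 0 has discriminant (-2)² - 4·(10) = -36 < 0, so r = 1 ± 3i.
Hence y_h = C1*cos(3*x)*exp(x) + C2*exp(x)*sin(3*x).
Try y_p = A*cos(4*x) + B*sin(4*x). Substituting and equating the coefficients of cos(4x) and sin(4x) gives A = -12/25, B = 9/25, so y_p = -12*cos(4*x)/25 + 9*sin(4*x)/25.
General solution: y = -12*cos(4*x)/25 + 9*sin(4*x)/25 + C1*cos(3*x)*exp(x) + C2*exp(x)*sin(3*x).
Apply the initial conditions: y(0) = -12/25 + C1 = 0 and y'(0) = 36/25 + C1 + 3*C2 = -2. Solving gives C1 = 12/25, C2 = -98/75.

y = -12*cos(4*x)/25 + 9*sin(4*x)/25 - 98*exp(x)*sin(3*x)/75 + 12*cos(3*x)*exp(x)/25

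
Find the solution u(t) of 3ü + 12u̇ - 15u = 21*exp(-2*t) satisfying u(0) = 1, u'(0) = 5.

u = -7*exp(-2*t)/9 - 5*exp(-5*t)/18 + 37*exp(t)/18

Divide through by 3: u'' + 4u' - 5u = 7*exp(-2*t).
Characteristic equation r² + 4r - 5 = 0 factors as (r + 5)(r - 1) = 0, so r = -5, 1.
Hence u_h = C1*exp(-5*t) + C2*exp(t).
Try u_p = A*exp(-2*t). Substituting into the equation and dividing by exp(-2*t) gives A = -7/9, so u_p = -7*exp(-2*t)/9.
General solution: u = -7*exp(-2*t)/9 + C1*exp(-5*t) + C2*exp(t).
Apply the initial conditions: u(0) = -7/9 + C1 + C2 = 1 and u'(0) = 14/9 + C2 - 5*C1 = 5. Solving gives C1 = -5/18, C2 = 37/18.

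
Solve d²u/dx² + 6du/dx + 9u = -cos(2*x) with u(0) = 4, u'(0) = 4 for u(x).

u = -12*sin(2*x)/169 - 5*cos(2*x)/169 + 681*exp(-3*x)/169 + 211*x*exp(-3*x)/13

Characteristic equation r² + 6r + 9 = 0 has discriminant (6)² - 4·(9) = 0, so r = -3 is a repeated root.
Hence u_h = (C1 + C2*x)*exp(-3*x).
Try u_p = A*cos(2*x) + B*sin(2*x). Substituting and equating the coefficients of cos(2x) and sin(2x) gives A = -5/169, B = -12/169, so u_p = -12*sin(2*x)/169 - 5*cos(2*x)/169.
General solution: u = -12*sin(2*x)/169 - 5*cos(2*x)/169 + C1*exp(-3*x) + C2*x*exp(-3*x).
Apply the initial conditions: u(0) = -5/169 + C1 = 4 and u'(0) = -24/169 + C2 - 3*C1 = 4. Solving gives C1 = 681/169, C2 = 211/13.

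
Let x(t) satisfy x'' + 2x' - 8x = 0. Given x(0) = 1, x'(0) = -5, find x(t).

Characteristic equation r² + 2r - 8 = 0 factors as (r - 2)(r + 4) = 0, so r = 2, -4.
Hence x_h = C1*exp(2*t) + C2*exp(-4*t).
Apply the initial conditions: x(0) = C1 + C2 = 1 and x'(0) = -4*C2 + 2*C1 = -5. Solving gives C1 = -1/6, C2 = 7/6.

x = -exp(2*t)/6 + 7*exp(-4*t)/6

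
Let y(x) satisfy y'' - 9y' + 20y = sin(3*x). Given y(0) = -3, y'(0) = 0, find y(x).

Characteristic equation r² - 9r + 20 = 0 factors as (r - 4)(r - 5) = 0, so r = 4, 5.
Hence y_h = C1*exp(4*x) + C2*exp(5*x).
Try y_p = A*cos(3*x) + B*sin(3*x). Substituting and equating the coefficients of cos(3x) and sin(3x) gives A = 27/850, B = 11/850, so y_p = 11*sin(3*x)/850 + 27*cos(3*x)/850.
General solution: y = 11*sin(3*x)/850 + 27*cos(3*x)/850 + C1*exp(4*x) + C2*exp(5*x).
Apply the initial conditions: y(0) = 27/850 + C1 + C2 = -3 and y'(0) = 33/850 + 4*C1 + 5*C2 = 0. Solving gives C1 = -378/25, C2 = 411/34.

y = -378*exp(4*x)/25 + 11*sin(3*x)/850 + 27*cos(3*x)/850 + 411*exp(5*x)/34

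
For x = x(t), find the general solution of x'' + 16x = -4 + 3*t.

x = -1/4 + 3*t/16 + C1*cos(4*t) + C2*sin(4*t)

Characteristic equation r² + 16 = 0 has discriminant (0)² - 4·(16) = -64 < 0, so r = ± 4i.
Hence x_h = C1*cos(4*t) + C2*sin(4*t).
For the particular solution try x_p = A0 + A1*t. Substituting and matching coefficients of each power of t gives A0 = -1/4, A1 = 3/16, so x_p = -1/4 + 3*t/16.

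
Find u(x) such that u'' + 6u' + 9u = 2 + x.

u = 4/27 + x/9 + C1*exp(-3*x) + C2*x*exp(-3*x)

Characteristic equation r² + 6r + 9 = 0 has discriminant (6)² - 4·(9) = 0, so r = -3 is a repeated root.
Hence u_h = (C1 + C2*x)*exp(-3*x).
For the particular solution try u_p = A0 + A1*x. Substituting and matching coefficients of each power of x gives A0 = 4/27, A1 = 1/9, so u_p = 4/27 + x/9.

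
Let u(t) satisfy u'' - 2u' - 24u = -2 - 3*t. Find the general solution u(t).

Characteristic equation r² - 2r - 24 = 0 factors as (r + 4)(r - 6) = 0, so r = -4, 6.
Hence u_h = C1*exp(-4*t) + C2*exp(6*t).
For the particular solution try u_p = A0 + A1*t. Substituting and matching coefficients of each power of t gives A0 = 7/96, A1 = 1/8, so u_p = 7/96 + t/8.

u = 7/96 + t/8 + C1*exp(-4*t) + C2*exp(6*t)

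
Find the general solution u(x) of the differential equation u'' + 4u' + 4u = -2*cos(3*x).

u = -24*sin(3*x)/169 + 10*cos(3*x)/169 + C1*exp(-2*x) + C2*x*exp(-2*x)

Characteristic equation r² + 4r + 4 = 0 has discriminant (4)² - 4·(4) = 0, so r = -2 is a repeated root.
Hence u_h = (C1 + C2*x)*exp(-2*x).
Try u_p = A*cos(3*x) + B*sin(3*x). Substituting and equating the coefficients of cos(3x) and sin(3x) gives A = 10/169, B = -24/169, so u_p = -24*sin(3*x)/169 + 10*cos(3*x)/169.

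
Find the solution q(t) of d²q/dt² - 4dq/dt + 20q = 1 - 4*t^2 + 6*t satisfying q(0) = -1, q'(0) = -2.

Characteristic equation r² - 4r + 20 = 0 has discriminant (-4)² - 4·(20) = -64 < 0, so r = 2 ± 4i.
Hence q_h = C1*cos(4*t)*exp(2*t) + C2*exp(2*t)*sin(4*t).
For the particular solution try q_p = A0 + A1*t + A2*t^2. Substituting and matching coefficients of each power of t gives A0 = 57/500, A1 = 11/50, A2 = -1/5, so q_p = 57/500 - t^2/5 + 11*t/50.
General solution: q = 57/500 - t^2/5 + 11*t/50 + C1*cos(4*t)*exp(2*t) + C2*exp(2*t)*sin(4*t).
Apply the initial conditions: q(0) = 57/500 + C1 = -1 and q'(0) = 11/50 + 2*C1 + 4*C2 = -2. Solving gives C1 = -557/500, C2 = 1/500.

q = 57/500 - t**2/5 + 11*t/50 - 557*cos(4*t)*exp(2*t)/500 + exp(2*t)*sin(4*t)/500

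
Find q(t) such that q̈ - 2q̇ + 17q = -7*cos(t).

q = -28*cos(t)/65 + 7*sin(t)/130 + C1*cos(4*t)*exp(t) + C2*exp(t)*sin(4*t)

Characteristic equation r² - 2r + 17 = 0 has discriminant (-2)² - 4·(17) = -64 < 0, so r = 1 ± 4i.
Hence q_h = C1*cos(4*t)*exp(t) + C2*exp(t)*sin(4*t).
Try q_p = A*cos(t) + B*sin(t). Substituting and equating the coefficients of cos(t) and sin(t) gives A = -28/65, B = 7/130, so q_p = -28*cos(t)/65 + 7*sin(t)/130.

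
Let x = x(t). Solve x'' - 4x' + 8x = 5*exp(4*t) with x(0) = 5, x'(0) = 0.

Characteristic equation r² - 4r + 8 = 0 has discriminant (-4)² - 4·(8) = -16 < 0, so r = 2 ± 2i.
Hence x_h = C1*cos(2*t)*exp(2*t) + C2*exp(2*t)*sin(2*t).
Try x_p = A*exp(4*t). Substituting into the equation and dividing by exp(4*t) gives A = 5/8, so x_p = 5*exp(4*t)/8.
General solution: x = 5*exp(4*t)/8 + C1*cos(2*t)*exp(2*t) + C2*exp(2*t)*sin(2*t).
Apply the initial conditions: x(0) = 5/8 + C1 = 5 and x'(0) = 5/2 + 2*C1 + 2*C2 = 0. Solving gives C1 = 35/8, C2 = -45/8.

x = 5*exp(4*t)/8 - 45*exp(2*t)*sin(2*t)/8 + 35*cos(2*t)*exp(2*t)/8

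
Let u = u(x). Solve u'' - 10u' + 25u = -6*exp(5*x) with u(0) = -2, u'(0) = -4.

Characteristic equation r² - 10r + 25 = 0 has discriminant (-10)² - 4·(25) = 0, so r = 5 is a repeated root.
Hence u_h = (C1 + C2*x)*exp(5*x).
Since exp(5*x) solves the homogeneous equation (r = 5 is a root of multiplicity 2), multiply the trial by x^2. Try u_p = A*x^2*exp(5*x). Substituting into the equation and dividing by exp(5*x) gives A = -3, so u_p = -3*x^2*exp(5*x).
General solution: u = C1*exp(5*x) - 3*x^2*exp(5*x) + C2*x*exp(5*x).
Apply the initial conditions: u(0) = C1 = -2 and u'(0) = C2 + 5*C1 = -4. Solving gives C1 = -2, C2 = 6.

u = -2*exp(5*x) - 3*x**2*exp(5*x) + 6*x*exp(5*x)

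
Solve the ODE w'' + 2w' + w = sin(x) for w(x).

w = -cos(x)/2 + C1*exp(-x) + C2*x*exp(-x)

Characteristic equation r² + 2r + 1 = 0 has discriminant (2)² - 4·(1) = 0, so r = -1 is a repeated root.
Hence w_h = (C1 + C2*x)*exp(-x).
Try w_p = A*cos(x) + B*sin(x). Substituting and equating the coefficients of cos(x) and sin(x) gives A = -1/2, B = 0, so w_p = -cos(x)/2.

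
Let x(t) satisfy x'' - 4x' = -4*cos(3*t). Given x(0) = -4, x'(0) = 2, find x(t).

x = -9/2 + 4*cos(3*t)/25 + 16*sin(3*t)/75 + 17*exp(4*t)/50

Characteristic equation r² - 4r = 0 factors as (r - 4)r = 0, so r = 4, 0.
Hence x_h = C1*exp(4*t) + C2.
Try x_p = A*cos(3*t) + B*sin(3*t). Substituting and equating the coefficients of cos(3t) and sin(3t) gives A = 4/25, B = 16/75, so x_p = 4*cos(3*t)/25 + 16*sin(3*t)/75.
General solution: x = C2 + 4*cos(3*t)/25 + 16*sin(3*t)/75 + C1*exp(4*t).
Apply the initial conditions: x(0) = 4/25 + C1 + C2 = -4 and x'(0) = 16/25 + 4*C1 = 2. Solving gives C1 = 17/50, C2 = -9/2.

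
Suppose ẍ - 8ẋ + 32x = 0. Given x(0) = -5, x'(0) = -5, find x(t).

Characteristic equation r² - 8r + 32 = 0 has discriminant (-8)² - 4·(32) = -64 < 0, so r = 4 ± 4i.
Hence x_h = C1*cos(4*t)*exp(4*t) + C2*exp(4*t)*sin(4*t).
Apply the initial conditions: x(0) = C1 = -5 and x'(0) = 4*C1 + 4*C2 = -5. Solving gives C1 = -5, C2 = 15/4.

x = -5*cos(4*t)*exp(4*t) + 15*exp(4*t)*sin(4*t)/4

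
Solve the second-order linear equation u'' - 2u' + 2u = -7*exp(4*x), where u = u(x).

Characteristic equation r² - 2r + 2 = 0 has discriminant (-2)² - 4·(2) = -4 < 0, so r = 1 ± i.
Hence u_h = C1*cos(x)*exp(x) + C2*exp(x)*sin(x).
Try u_p = A*exp(4*x). Substituting into the equation and dividing by exp(4*x) gives A = -7/10, so u_p = -7*exp(4*x)/10.

u = -7*exp(4*x)/10 + C1*cos(x)*exp(x) + C2*exp(x)*sin(x)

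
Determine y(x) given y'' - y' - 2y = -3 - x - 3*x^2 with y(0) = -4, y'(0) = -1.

y = 7/2 - x - 5*exp(-x) - 5*exp(2*x)/2 + 3*x**2/2

Characteristic equation r² - r - 2 = 0 factors as (r + 1)(r - 2) = 0, so r = -1, 2.
Hence y_h = C1*exp(-x) + C2*exp(2*x).
For the particular solution try y_p = A0 + A1*x + A2*x^2. Substituting and matching coefficients of each power of x gives A0 = 7/2, A1 = -1, A2 = 3/2, so y_p = 7/2 - x + 3*x^2/2.
General solution: y = 7/2 - x + 3*x^2/2 + C1*exp(-x) + C2*exp(2*x).
Apply the initial conditions: y(0) = 7/2 + C1 + C2 = -4 and y'(0) = -1 - C1 + 2*C2 = -1. Solving gives C1 = -5, C2 = -5/2.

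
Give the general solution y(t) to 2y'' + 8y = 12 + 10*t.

Divide through by 2: y'' + 4y = 6 + 5*t.
Characteristic equation r² + 4 = 0 has discriminant (0)² - 4·(4) = -16 < 0, so r = ± 2i.
Hence y_h = C1*cos(2*t) + C2*sin(2*t).
For the particular solution try y_p = A0 + A1*t. Substituting and matching coefficients of each power of t gives A0 = 3/2, A1 = 5/4, so y_p = 3/2 + 5*t/4.

y = 3/2 + 5*t/4 + C1*cos(2*t) + C2*sin(2*t)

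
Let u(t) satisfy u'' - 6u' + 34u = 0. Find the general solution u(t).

Characteristic equation r² - 6r + 34 = 0 has discriminant (-6)² - 4·(34) = -100 < 0, so r = 3 ± 5i.
Hence u_h = C1*cos(5*t)*exp(3*t) + C2*exp(3*t)*sin(5*t).

u = C1*cos(5*t)*exp(3*t) + C2*exp(3*t)*sin(5*t)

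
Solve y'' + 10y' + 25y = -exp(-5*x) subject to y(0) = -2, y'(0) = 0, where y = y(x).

y = -2*exp(-5*x) - 10*x*exp(-5*x) - x**2*exp(-5*x)/2

Characteristic equation r² + 10r + 25 = 0 has discriminant (10)² - 4·(25) = 0, so r = -5 is a repeated root.
Hence y_h = (C1 + C2*x)*exp(-5*x).
Since exp(-5*x) solves the homogeneous equation (r = -5 is a root of multiplicity 2), multiply the trial by x^2. Try y_p = A*x^2*exp(-5*x). Substituting into the equation and dividing by exp(-5*x) gives A = -1/2, so y_p = -x^2*exp(-5*x)/2.
General solution: y = C1*exp(-5*x) - x^2*exp(-5*x)/2 + C2*x*exp(-5*x).
Apply the initial conditions: y(0) = C1 = -2 and y'(0) = C2 - 5*C1 = 0. Solving gives C1 = -2, C2 = -10.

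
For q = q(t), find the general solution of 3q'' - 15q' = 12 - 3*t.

Divide through by 3: q'' - 5q' = 4 - t.
Characteristic equation r² - 5r = 0 factors as (r - 5)r = 0, so r = 5, 0.
Hence q_h = C1*exp(5*t) + C2.
Since 0 is a characteristic root (multiplicity 1), multiply the polynomial trial by t: try q_p = t*(A0 + A1*t). Substituting and matching coefficients of each power of t gives A0 = -19/25, A1 = 1/10, so q_p = -19*t/25 + t^2/10.

q = C2 - 19*t/25 + t**2/10 + C1*exp(5*t)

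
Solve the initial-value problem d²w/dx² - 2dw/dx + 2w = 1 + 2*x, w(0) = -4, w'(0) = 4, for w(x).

w = 3/2 + x - 11*cos(x)*exp(x)/2 + 17*exp(x)*sin(x)/2

Characteristic equation r² - 2r + 2 = 0 has discriminant (-2)² - 4·(2) = -4 < 0, so r = 1 ± i.
Hence w_h = C1*cos(x)*exp(x) + C2*exp(x)*sin(x).
For the particular solution try w_p = A0 + A1*x. Substituting and matching coefficients of each power of x gives A0 = 3/2, A1 = 1, so w_p = 3/2 + x.
General solution: w = 3/2 + x + C1*cos(x)*exp(x) + C2*exp(x)*sin(x).
Apply the initial conditions: w(0) = 3/2 + C1 = -4 and w'(0) = 1 + C1 + C2 = 4. Solving gives C1 = -11/2, C2 = 17/2.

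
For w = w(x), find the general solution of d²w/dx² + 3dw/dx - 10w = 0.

w = C1*exp(2*x) + C2*exp(-5*x)

Characteristic equation r² + 3r - 10 = 0 factors as (r - 2)(r + 5) = 0, so r = 2, -5.
Hence w_h = C1*exp(2*x) + C2*exp(-5*x).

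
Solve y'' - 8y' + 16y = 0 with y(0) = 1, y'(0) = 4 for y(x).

Characteristic equation r² - 8r + 16 = 0 has discriminant (-8)² - 4·(16) = 0, so r = 4 is a repeated root.
Hence y_h = (C1 + C2*x)*exp(4*x).
Apply the initial conditions: y(0) = C1 = 1 and y'(0) = C2 + 4*C1 = 4. Solving gives C1 = 1, C2 = 0.

y = exp(4*x)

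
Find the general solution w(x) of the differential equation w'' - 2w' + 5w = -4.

w = -4/5 + C1*cos(2*x)*exp(x) + C2*exp(x)*sin(2*x)

Characteristic equation r² - 2r + 5 = 0 has discriminant (-2)² - 4·(5) = -16 < 0, so r = 1 ± 2i.
Hence w_h = C1*cos(2*x)*exp(x) + C2*exp(x)*sin(2*x).
For the particular solution try w_p = A0. Substituting and matching coefficients of each power of x gives A0 = -4/5, so w_p = -4/5.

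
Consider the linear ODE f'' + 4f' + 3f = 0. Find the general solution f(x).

f = C1*exp(-x) + C2*exp(-3*x)

Characteristic equation r² + 4r + 3 = 0 factors as (r + 1)(r + 3) = 0, so r = -1, -3.
Hence f_h = C1*exp(-x) + C2*exp(-3*x).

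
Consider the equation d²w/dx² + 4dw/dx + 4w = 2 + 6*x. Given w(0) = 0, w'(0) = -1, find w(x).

Characteristic equation r² + 4r + 4 = 0 has discriminant (4)² - 4·(4) = 0, so r = -2 is a repeated root.
Hence w_h = (C1 + C2*x)*exp(-2*x).
For the particular solution try w_p = A0 + A1*x. Substituting and matching coefficients of each power of x gives A0 = -1, A1 = 3/2, so w_p = -1 + 3*x/2.
General solution: w = -1 + 3*x/2 + C1*exp(-2*x) + C2*x*exp(-2*x).
Apply the initial conditions: w(0) = -1 + C1 = 0 and w'(0) = 3/2 + C2 - 2*C1 = -1. Solving gives C1 = 1, C2 = -1/2.

w = -1 + 3*x/2 - x*exp(-2*x)/2 + exp(-2*x)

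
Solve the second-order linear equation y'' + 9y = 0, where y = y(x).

y = C1*cos(3*x) + C2*sin(3*x)

Characteristic equation r² + 9 = 0 has discriminant (0)² - 4·(9) = -36 < 0, so r = ± 3i.
Hence y_h = C1*cos(3*x) + C2*sin(3*x).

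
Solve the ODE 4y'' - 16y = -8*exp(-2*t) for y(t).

Divide through by 4: y'' - 4y = -2*exp(-2*t).
Characteristic equation r² - 4 = 0 factors as (r + 2)(r - 2) = 0, so r = -2, 2.
Hence y_h = C1*exp(-2*t) + C2*exp(2*t).
Since exp(-2*t) solves the homogeneous equation (r = -2 is a root of multiplicity 1), multiply the trial by t. Try y_p = A*t*exp(-2*t). Substituting into the equation and dividing by exp(-2*t) gives A = 1/2, so y_p = t*exp(-2*t)/2.

y = C1*exp(-2*t) + C2*exp(2*t) + t*exp(-2*t)/2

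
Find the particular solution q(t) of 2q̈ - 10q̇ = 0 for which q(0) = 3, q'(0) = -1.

q = 16/5 - exp(5*t)/5

Divide through by 2: q'' - 5q' = 0.
Characteristic equation r² - 5r = 0 factors as (r - 5)r = 0, so r = 5, 0.
Hence q_h = C1*exp(5*t) + C2.
Apply the initial conditions: q(0) = C1 + C2 = 3 and q'(0) = 5*C1 = -1. Solving gives C1 = -1/5, C2 = 16/5.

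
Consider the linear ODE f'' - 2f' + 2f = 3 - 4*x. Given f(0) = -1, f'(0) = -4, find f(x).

Characteristic equation r² - 2r + 2 = 0 has discriminant (-2)² - 4·(2) = -4 < 0, so r = 1 ± i.
Hence f_h = C1*cos(x)*exp(x) + C2*exp(x)*sin(x).
For the particular solution try f_p = A0 + A1*x. Substituting and matching coefficients of each power of x gives A0 = -1/2, A1 = -2, so f_p = -1/2 - 2*x.
General solution: f = -1/2 - 2*x + C1*cos(x)*exp(x) + C2*exp(x)*sin(x).
Apply the initial conditions: f(0) = -1/2 + C1 = -1 and f'(0) = -2 + C1 + C2 = -4. Solving gives C1 = -1/2, C2 = -3/2.

f = -1/2 - 2*x - 3*exp(x)*sin(x)/2 - cos(x)*exp(x)/2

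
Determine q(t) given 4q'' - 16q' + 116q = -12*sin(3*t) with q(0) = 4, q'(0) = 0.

Divide through by 4: q'' - 4q' + 29q = -3*sin(3*t).
Characteristic equation r² - 4r + 29 = 0 has discriminant (-4)² - 4·(29) = -100 < 0, so r = 2 ± 5i.
Hence q_h = C1*cos(5*t)*exp(2*t) + C2*exp(2*t)*sin(5*t).
Try q_p = A*cos(3*t) + B*sin(3*t). Substituting and equating the coefficients of cos(3t) and sin(3t) gives A = -9/136, B = -15/136, so q_p = -15*sin(3*t)/136 - 9*cos(3*t)/136.
General solution: q = -15*sin(3*t)/136 - 9*cos(3*t)/136 + C1*cos(5*t)*exp(2*t) + C2*exp(2*t)*sin(5*t).
Apply the initial conditions: q(0) = -9/136 + C1 = 4 and q'(0) = -45/136 + 2*C1 + 5*C2 = 0. Solving gives C1 = 553/136, C2 = -1061/680.

q = -15*sin(3*t)/136 - 9*cos(3*t)/136 - 1061*exp(2*t)*sin(5*t)/680 + 553*cos(5*t)*exp(2*t)/136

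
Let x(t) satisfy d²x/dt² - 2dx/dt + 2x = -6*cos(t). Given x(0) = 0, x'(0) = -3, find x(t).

Characteristic equation r² - 2r + 2 = 0 has discriminant (-2)² - 4·(2) = -4 < 0, so r = 1 ± i.
Hence x_h = C1*cos(t)*exp(t) + C2*exp(t)*sin(t).
Try x_p = A*cos(t) + B*sin(t). Substituting and equating the coefficients of cos(t) and sin(t) gives A = -6/5, B = 12/5, so x_p = -6*cos(t)/5 + 12*sin(t)/5.
General solution: x = -6*cos(t)/5 + 12*sin(t)/5 + C1*cos(t)*exp(t) + C2*exp(t)*sin(t).
Apply the initial conditions: x(0) = -6/5 + C1 = 0 and x'(0) = 12/5 + C1 + C2 = -3. Solving gives C1 = 6/5, C2 = -33/5.

x = -6*cos(t)/5 + 12*sin(t)/5 - 33*exp(t)*sin(t)/5 + 6*cos(t)*exp(t)/5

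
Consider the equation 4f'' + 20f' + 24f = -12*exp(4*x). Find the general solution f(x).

Divide through by 4: f'' + 5f' + 6f = -3*exp(4*x).
Characteristic equation r² + 5r + 6 = 0 factors as (r + 3)(r + 2) = 0, so r = -3, -2.
Hence f_h = C1*exp(-3*x) + C2*exp(-2*x).
Try f_p = A*exp(4*x). Substituting into the equation and dividing by exp(4*x) gives A = -1/14, so f_p = -exp(4*x)/14.

f = -exp(4*x)/14 + C1*exp(-3*x) + C2*exp(-2*x)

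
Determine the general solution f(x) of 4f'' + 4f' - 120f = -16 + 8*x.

f = 59/450 - x/15 + C1*exp(5*x) + C2*exp(-6*x)

Divide through by 4: f'' + f' - 30f = -4 + 2*x.
Characteristic equation r² + r - 30 = 0 factors as (r - 5)(r + 6) = 0, so r = 5, -6.
Hence f_h = C1*exp(5*x) + C2*exp(-6*x).
For the particular solution try f_p = A0 + A1*x. Substituting and matching coefficients of each power of x gives A0 = 59/450, A1 = -1/15, so f_p = 59/450 - x/15.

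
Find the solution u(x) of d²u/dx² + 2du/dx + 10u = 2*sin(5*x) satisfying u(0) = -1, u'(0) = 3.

u = -6*sin(5*x)/65 - 4*cos(5*x)/65 - 61*cos(3*x)*exp(-x)/65 + 164*exp(-x)*sin(3*x)/195

Characteristic equation r² + 2r + 10 = 0 has discriminant (2)² - 4·(10) = -36 < 0, so r = -1 ± 3i.
Hence u_h = C1*cos(3*x)*exp(-x) + C2*exp(-x)*sin(3*x).
Try u_p = A*cos(5*x) + B*sin(5*x). Substituting and equating the coefficients of cos(5x) and sin(5x) gives A = -4/65, B = -6/65, so u_p = -6*sin(5*x)/65 - 4*cos(5*x)/65.
General solution: u = -6*sin(5*x)/65 - 4*cos(5*x)/65 + C1*cos(3*x)*exp(-x) + C2*exp(-x)*sin(3*x).
Apply the initial conditions: u(0) = -4/65 + C1 = -1 and u'(0) = -6/13 - C1 + 3*C2 = 3. Solving gives C1 = -61/65, C2 = 164/195.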